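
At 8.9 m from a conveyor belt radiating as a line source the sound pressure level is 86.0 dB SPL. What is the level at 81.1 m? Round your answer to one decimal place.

Cylindrical spreading from a line source gives a 10·log₁₀(r₂/r₁) drop.
L₂ = 86.0 − 10·log₁₀(81.1/8.9) = 86.0 − 9.596 = 76.40 dB SPL.

76.4 dB SPL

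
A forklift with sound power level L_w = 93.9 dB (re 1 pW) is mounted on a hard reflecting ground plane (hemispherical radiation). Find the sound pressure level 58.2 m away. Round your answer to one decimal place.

50.6 dB

Free-field hemispherical radiation: L_p = L_w − 10·log₁₀(2π·r²), r = 58.2 m.
2π·r² = 2.128e+04 m², 10·log₁₀ of that is 43.280 dB.
L_p = 93.9 − 43.280 = 50.62 dB.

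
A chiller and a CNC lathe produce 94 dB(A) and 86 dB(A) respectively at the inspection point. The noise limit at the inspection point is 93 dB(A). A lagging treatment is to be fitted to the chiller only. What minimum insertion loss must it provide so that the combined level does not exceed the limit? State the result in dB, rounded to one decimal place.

Fixed contribution from the other source: Σ 10^(L/10) = 10^(86/10) = 3.981e+08 (86.00 dB(A)).
To meet 93 dB(A) overall, the treated chiller may contribute at most 10^(93/10) − 3.981e+08 = 1.597e+09, i.e. 92.03 dB(A).
So the chiller must be reduced from 94 to 92.03 dB(A): IL = 1.97 dB.

2.0 dB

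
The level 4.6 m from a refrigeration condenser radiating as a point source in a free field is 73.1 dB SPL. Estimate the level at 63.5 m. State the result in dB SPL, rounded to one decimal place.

For a point source, L₂ = L₁ − 20·log₁₀(r₂/r₁).
L₂ = 73.1 − 20·log₁₀(63.5/4.6) = 73.1 − 22.800 = 50.30 dB SPL.

50.3 dB SPL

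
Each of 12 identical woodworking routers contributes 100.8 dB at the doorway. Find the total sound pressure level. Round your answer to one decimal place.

111.6 dB

N identical incoherent sources raise the level by 10·log₁₀ N.
L_total = 100.8 + 10·log₁₀(12) = 100.8 + 10.792 = 111.59 dB.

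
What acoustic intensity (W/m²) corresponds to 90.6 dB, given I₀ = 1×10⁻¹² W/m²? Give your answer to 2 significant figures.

0.0011 W/m²

I/I₀ = 10^(90.6/10) = 1.148e+09, so I = 1.148e+09 × 10⁻¹² W/m².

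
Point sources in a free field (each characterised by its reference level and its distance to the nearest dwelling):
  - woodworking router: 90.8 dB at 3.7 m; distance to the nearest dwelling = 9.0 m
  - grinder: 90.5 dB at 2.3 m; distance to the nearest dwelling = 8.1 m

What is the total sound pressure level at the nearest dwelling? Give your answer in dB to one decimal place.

84.7 dB

First find each source's level at the receiver (point-source: −20·log₁₀(r/r_ref)), then combine on an intensity basis.
woodworking router: 90.8 − 20·log₁₀(9.0/3.7) = 90.8 − 7.72 = 83.08 dB.
grinder: 90.5 − 20·log₁₀(8.1/2.3) = 90.5 − 10.94 = 79.56 dB.
Σ 10^(L/10) = 2.937e+08 → L_total = 10·log₁₀(2.937e+08) = 84.68 dB.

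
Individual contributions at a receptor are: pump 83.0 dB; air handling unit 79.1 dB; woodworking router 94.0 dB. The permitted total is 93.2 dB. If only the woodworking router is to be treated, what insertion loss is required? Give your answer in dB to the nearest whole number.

Everything except the woodworking router sums to 10^(83.0/10) + 10^(79.1/10) = 2.808e+08 in linear terms, 84.48 dB.
To meet 93.2 dB overall, the treated woodworking router may contribute at most 10^(93.2/10) − 2.808e+08 = 1.808e+09, i.e. 92.57 dB.
So the woodworking router must be reduced from 94.0 to 92.57 dB: IL = 1.43 dB.

1 dB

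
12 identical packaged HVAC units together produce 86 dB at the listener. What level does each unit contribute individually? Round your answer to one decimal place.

75.2 dB

For N identical incoherent sources L_total = L₁ + 10·log₁₀ N, so L₁ = 86 − 10·log₁₀(12) = 86 − 10.792.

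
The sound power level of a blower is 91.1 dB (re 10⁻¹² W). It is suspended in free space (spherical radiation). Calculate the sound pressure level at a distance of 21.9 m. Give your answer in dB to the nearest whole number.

53 dB

The power spreads over a sphere of area 4π·r², so L_p = L_w − 10·log₁₀(4π·r²).
4π·r² = 6027 m², 10·log₁₀ of that is 37.801 dB.
L_p = 91.1 − 37.801 = 53.30 dB.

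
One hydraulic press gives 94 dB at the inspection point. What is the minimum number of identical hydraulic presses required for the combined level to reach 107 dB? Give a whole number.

N identical sources give L₁ + 10·log₁₀ N, so require 10·log₁₀ N ≥ 107 − 94 = 13.0 dB.
N ≥ 10^(13.0/10) = 19.953, so N = 20.

20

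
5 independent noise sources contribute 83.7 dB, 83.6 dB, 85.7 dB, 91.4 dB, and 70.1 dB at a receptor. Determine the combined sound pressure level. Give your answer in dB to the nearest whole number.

93 dB

Incoherent sources combine by intensity addition: L_total = 10·log₁₀(Σ 10^(L_i/10)).
Σ 10^(L/10) = 10^(83.7/10) + 10^(83.6/10) + 10^(85.7/10) + 10^(91.4/10) + 10^(70.1/10) = 2.226e+09.
L_total = 10·log₁₀(2.226e+09) = 93.47 dB.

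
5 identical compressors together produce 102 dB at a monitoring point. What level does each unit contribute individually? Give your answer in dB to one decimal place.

95.0 dB

Dividing the total intensity by 5 lowers the level by 10·log₁₀ 5 = 6.990 dB: L₁ = 102 − 6.990.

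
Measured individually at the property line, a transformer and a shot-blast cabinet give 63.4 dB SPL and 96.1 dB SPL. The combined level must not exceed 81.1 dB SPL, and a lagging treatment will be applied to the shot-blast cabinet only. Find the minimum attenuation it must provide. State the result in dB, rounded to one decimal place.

Fixed contribution from the other source: Σ 10^(L/10) = 10^(63.4/10) = 2.188e+06 (63.40 dB SPL).
To meet 81.1 dB SPL overall, the treated shot-blast cabinet may contribute at most 10^(81.1/10) − 2.188e+06 = 1.266e+08, i.e. 81.03 dB SPL.
Required insertion loss = 96.1 − 81.03 = 15.07 dB.

15.1 dB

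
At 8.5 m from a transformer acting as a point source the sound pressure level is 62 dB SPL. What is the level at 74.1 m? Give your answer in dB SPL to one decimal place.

Spherical spreading from a point source gives a 20·log₁₀(r₂/r₁) drop.
L₂ = 62 − 20·log₁₀(74.1/8.5) = 62 − 18.808 = 43.19 dB SPL.

43.2 dB SPL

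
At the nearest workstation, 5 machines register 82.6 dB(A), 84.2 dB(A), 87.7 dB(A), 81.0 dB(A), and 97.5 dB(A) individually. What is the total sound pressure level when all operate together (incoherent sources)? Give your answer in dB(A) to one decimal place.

Incoherent sources combine by intensity addition: L_total = 10·log₁₀(Σ 10^(L_i/10)).
Σ 10^(L/10) = 10^(82.6/10) + 10^(84.2/10) + 10^(87.7/10) + 10^(81.0/10) + 10^(97.5/10) = 6.783e+09.
L_total = 10·log₁₀(6.783e+09) = 98.31 dB(A).

98.3 dB(A)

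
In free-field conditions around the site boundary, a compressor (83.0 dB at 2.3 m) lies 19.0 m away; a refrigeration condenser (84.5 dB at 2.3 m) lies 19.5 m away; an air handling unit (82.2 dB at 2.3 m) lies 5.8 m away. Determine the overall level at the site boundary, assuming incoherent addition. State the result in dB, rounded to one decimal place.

First find each source's level at the receiver (point-source: −20·log₁₀(r/r_ref)), then combine on an intensity basis.
compressor: 83.0 − 20·log₁₀(19.0/2.3) = 83.0 − 18.34 = 64.66 dB.
refrigeration condenser: 84.5 − 20·log₁₀(19.5/2.3) = 84.5 − 18.57 = 65.93 dB.
air handling unit: 82.2 − 20·log₁₀(5.8/2.3) = 82.2 − 8.03 = 74.17 dB.
Σ 10^(L/10) = 3.294e+07 → L_total = 10·log₁₀(3.294e+07) = 75.18 dB.

75.2 dB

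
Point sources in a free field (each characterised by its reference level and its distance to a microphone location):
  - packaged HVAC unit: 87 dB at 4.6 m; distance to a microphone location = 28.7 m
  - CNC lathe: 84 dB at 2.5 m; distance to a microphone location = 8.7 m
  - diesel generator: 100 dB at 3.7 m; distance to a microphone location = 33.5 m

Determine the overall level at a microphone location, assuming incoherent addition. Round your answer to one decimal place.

First find each source's level at the receiver (point-source: −20·log₁₀(r/r_ref)), then combine on an intensity basis.
packaged HVAC unit: 87 − 20·log₁₀(28.7/4.6) = 87 − 15.90 = 71.10 dB.
CNC lathe: 84 − 20·log₁₀(8.7/2.5) = 84 − 10.83 = 73.17 dB.
diesel generator: 100 − 20·log₁₀(33.5/3.7) = 100 − 19.14 = 80.86 dB.
Σ 10^(L/10) = 1.556e+08 → L_total = 10·log₁₀(1.556e+08) = 81.92 dB.

81.9 dB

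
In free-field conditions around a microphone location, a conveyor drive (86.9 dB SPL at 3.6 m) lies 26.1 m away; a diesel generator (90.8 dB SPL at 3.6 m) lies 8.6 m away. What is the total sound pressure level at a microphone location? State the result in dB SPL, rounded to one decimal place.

Propagate each source to the receiver with L = L_ref − 20·log₁₀(r/r_ref), then add intensities.
conveyor drive: 86.9 − 20·log₁₀(26.1/3.6) = 86.9 − 17.21 = 69.69 dB SPL.
diesel generator: 90.8 − 20·log₁₀(8.6/3.6) = 90.8 − 7.56 = 83.24 dB SPL.
Σ 10^(L/10) = 2.200e+08 → L_total = 10·log₁₀(2.200e+08) = 83.42 dB SPL.

83.4 dB SPL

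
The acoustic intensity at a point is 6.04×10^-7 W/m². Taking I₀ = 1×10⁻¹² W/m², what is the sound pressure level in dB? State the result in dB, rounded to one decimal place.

57.8 dB

I/I₀ = 6.04×10^-7/10⁻¹² = 6.04×10^5, and L = 10·log₁₀(I/I₀).
L = 10·(0.7810 + 5) = 57.81 dB.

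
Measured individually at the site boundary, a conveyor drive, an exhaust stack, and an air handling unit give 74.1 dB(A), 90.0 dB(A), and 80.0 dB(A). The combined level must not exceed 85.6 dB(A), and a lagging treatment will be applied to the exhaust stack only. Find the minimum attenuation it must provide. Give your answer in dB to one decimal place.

6.2 dB

Fixed contribution from the other sources: Σ 10^(L/10) = 10^(74.1/10) + 10^(80.0/10) = 1.257e+08 (80.99 dB(A)).
To meet 85.6 dB(A) overall, the treated exhaust stack may contribute at most 10^(85.6/10) − 1.257e+08 = 2.374e+08, i.e. 83.75 dB(A).
Required insertion loss = 90.0 − 83.75 = 6.25 dB.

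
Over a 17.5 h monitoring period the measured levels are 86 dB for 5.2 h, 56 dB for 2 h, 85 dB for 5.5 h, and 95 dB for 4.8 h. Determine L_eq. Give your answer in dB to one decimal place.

Weight each interval's intensity by its duration and average over T = 17.5 h:
Σ tᵢ·10^(Lᵢ/10) = 5.2·10^(86/10) + 2·10^(56/10) + 5.5·10^(85/10) + 4.8·10^(95/10) = 1.899e+10.
L_eq = 10·log₁₀(1.899e+10/17.5) = 90.35 dB.

90.4 dB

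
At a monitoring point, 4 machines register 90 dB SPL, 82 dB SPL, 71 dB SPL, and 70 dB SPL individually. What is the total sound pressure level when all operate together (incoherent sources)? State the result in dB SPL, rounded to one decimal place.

90.7 dB SPL

For uncorrelated sources the intensities add, so convert each level to linear form, sum, and take 10·log₁₀ of the total.
Σ 10^(L/10) = 10^(90/10) + 10^(82/10) + 10^(71/10) + 10^(70/10) = 1.181e+09.
L_total = 10·log₁₀(1.181e+09) = 90.72 dB SPL.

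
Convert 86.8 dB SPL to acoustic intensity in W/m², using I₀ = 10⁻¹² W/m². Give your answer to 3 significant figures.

L = 10·log₁₀(I/I₀) ⇒ I = I₀·10^(L/10) = 10⁻¹² × 10^8.68.

0.000479 W/m²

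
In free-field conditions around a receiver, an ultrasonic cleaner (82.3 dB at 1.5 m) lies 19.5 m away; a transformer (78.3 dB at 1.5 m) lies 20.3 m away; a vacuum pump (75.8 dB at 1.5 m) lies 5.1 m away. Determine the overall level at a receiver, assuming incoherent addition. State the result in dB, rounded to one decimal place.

66.7 dB

Apply inverse-square spreading to bring every level to the receiver, then sum 10^(L/10).
ultrasonic cleaner: 82.3 − 20·log₁₀(19.5/1.5) = 82.3 − 22.28 = 60.02 dB.
transformer: 78.3 − 20·log₁₀(20.3/1.5) = 78.3 − 22.63 = 55.67 dB.
vacuum pump: 75.8 − 20·log₁₀(5.1/1.5) = 75.8 − 10.63 = 65.17 dB.
Σ 10^(L/10) = 4.663e+06 → L_total = 10·log₁₀(4.663e+06) = 66.69 dB.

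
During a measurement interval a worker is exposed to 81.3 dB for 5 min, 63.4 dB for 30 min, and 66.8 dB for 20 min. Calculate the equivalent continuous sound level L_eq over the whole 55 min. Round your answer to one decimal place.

71.8 dB

Weight each interval's intensity by its duration and average over T = 55 min:
Σ tᵢ·10^(Lᵢ/10) = 5·10^(81.3/10) + 30·10^(63.4/10) + 20·10^(66.8/10) = 8.358e+08.
L_eq = 10·log₁₀(8.358e+08/55) = 71.82 dB.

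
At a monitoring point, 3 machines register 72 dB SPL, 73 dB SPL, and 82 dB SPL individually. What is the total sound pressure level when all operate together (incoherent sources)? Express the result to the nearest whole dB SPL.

83 dB SPL

For uncorrelated sources the intensities add, so convert each level to linear form, sum, and take 10·log₁₀ of the total.
Σ 10^(L/10) = 10^(72/10) + 10^(73/10) + 10^(82/10) = 1.943e+08.
L_total = 10·log₁₀(1.943e+08) = 82.88 dB SPL.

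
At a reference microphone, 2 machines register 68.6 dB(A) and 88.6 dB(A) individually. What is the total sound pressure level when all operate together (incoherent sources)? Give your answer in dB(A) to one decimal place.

88.6 dB(A)

For uncorrelated sources the intensities add, so convert each level to linear form, sum, and take 10·log₁₀ of the total.
Σ 10^(L/10) = 10^(68.6/10) + 10^(88.6/10) = 7.317e+08.
L_total = 10·log₁₀(7.317e+08) = 88.64 dB(A).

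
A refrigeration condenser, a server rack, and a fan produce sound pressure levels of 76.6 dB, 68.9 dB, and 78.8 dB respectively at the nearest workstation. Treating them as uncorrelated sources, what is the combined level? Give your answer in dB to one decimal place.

81.1 dB

For uncorrelated sources the intensities add, so convert each level to linear form, sum, and take 10·log₁₀ of the total.
Σ 10^(L/10) = 10^(76.6/10) + 10^(68.9/10) + 10^(78.8/10) = 1.293e+08.
L_total = 10·log₁₀(1.293e+08) = 81.12 dB.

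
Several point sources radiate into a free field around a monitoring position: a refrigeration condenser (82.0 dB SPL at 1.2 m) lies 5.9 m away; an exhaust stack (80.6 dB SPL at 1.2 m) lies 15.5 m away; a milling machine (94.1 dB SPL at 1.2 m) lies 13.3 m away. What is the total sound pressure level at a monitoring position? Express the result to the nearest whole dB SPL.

Apply inverse-square spreading to bring every level to the receiver, then sum 10^(L/10).
refrigeration condenser: 82.0 − 20·log₁₀(5.9/1.2) = 82.0 − 13.83 = 68.17 dB SPL.
exhaust stack: 80.6 − 20·log₁₀(15.5/1.2) = 80.6 − 22.22 = 58.38 dB SPL.
milling machine: 94.1 − 20·log₁₀(13.3/1.2) = 94.1 − 20.89 = 73.21 dB SPL.
Σ 10^(L/10) = 2.817e+07 → L_total = 10·log₁₀(2.817e+07) = 74.50 dB SPL.

74 dB SPL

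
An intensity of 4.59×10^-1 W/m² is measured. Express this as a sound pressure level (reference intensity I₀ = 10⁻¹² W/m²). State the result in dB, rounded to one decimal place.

I/I₀ = 4.59×10^-1/10⁻¹² = 4.59×10^11, and L = 10·log₁₀(I/I₀).
L = 10·(0.6618 + 11) = 116.62 dB.

116.6 dB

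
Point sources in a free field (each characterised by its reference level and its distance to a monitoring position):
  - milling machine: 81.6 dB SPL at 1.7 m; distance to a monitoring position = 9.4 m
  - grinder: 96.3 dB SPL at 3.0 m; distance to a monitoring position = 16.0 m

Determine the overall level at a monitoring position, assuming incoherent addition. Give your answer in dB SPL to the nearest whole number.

82 dB SPL

Apply inverse-square spreading to bring every level to the receiver, then sum 10^(L/10).
milling machine: 81.6 − 20·log₁₀(9.4/1.7) = 81.6 − 14.85 = 66.75 dB SPL.
grinder: 96.3 − 20·log₁₀(16.0/3.0) = 96.3 − 14.54 = 81.76 dB SPL.
Σ 10^(L/10) = 1.547e+08 → L_total = 10·log₁₀(1.547e+08) = 81.89 dB SPL.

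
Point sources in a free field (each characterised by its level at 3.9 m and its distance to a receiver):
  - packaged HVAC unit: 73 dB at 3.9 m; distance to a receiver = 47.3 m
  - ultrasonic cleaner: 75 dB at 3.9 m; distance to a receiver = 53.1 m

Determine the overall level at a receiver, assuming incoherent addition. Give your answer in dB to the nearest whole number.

Apply inverse-square spreading to bring every level to the receiver, then sum 10^(L/10).
packaged HVAC unit: 73 − 20·log₁₀(47.3/3.9) = 73 − 21.68 = 51.32 dB.
ultrasonic cleaner: 75 − 20·log₁₀(53.1/3.9) = 75 − 22.68 = 52.32 dB.
Σ 10^(L/10) = 3.062e+05 → L_total = 10·log₁₀(3.062e+05) = 54.86 dB.

55 dB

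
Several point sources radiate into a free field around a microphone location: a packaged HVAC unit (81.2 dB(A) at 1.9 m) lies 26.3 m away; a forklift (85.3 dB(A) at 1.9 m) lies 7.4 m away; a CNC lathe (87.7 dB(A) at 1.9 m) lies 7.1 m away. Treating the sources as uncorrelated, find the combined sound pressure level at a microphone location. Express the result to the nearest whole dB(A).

78 dB(A)

First find each source's level at the receiver (point-source: −20·log₁₀(r/r_ref)), then combine on an intensity basis.
packaged HVAC unit: 81.2 − 20·log₁₀(26.3/1.9) = 81.2 − 22.82 = 58.38 dB(A).
forklift: 85.3 − 20·log₁₀(7.4/1.9) = 85.3 − 11.81 = 73.49 dB(A).
CNC lathe: 87.7 − 20·log₁₀(7.1/1.9) = 87.7 − 11.45 = 76.25 dB(A).
Σ 10^(L/10) = 6.519e+07 → L_total = 10·log₁₀(6.519e+07) = 78.14 dB(A).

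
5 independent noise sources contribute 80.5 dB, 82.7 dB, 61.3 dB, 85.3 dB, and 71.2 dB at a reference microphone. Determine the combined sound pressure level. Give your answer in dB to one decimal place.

88.1 dB

Incoherent sources combine by intensity addition: L_total = 10·log₁₀(Σ 10^(L_i/10)).
Σ 10^(L/10) = 10^(80.5/10) + 10^(82.7/10) + 10^(61.3/10) + 10^(85.3/10) + 10^(71.2/10) = 6.518e+08.
L_total = 10·log₁₀(6.518e+08) = 88.14 dB.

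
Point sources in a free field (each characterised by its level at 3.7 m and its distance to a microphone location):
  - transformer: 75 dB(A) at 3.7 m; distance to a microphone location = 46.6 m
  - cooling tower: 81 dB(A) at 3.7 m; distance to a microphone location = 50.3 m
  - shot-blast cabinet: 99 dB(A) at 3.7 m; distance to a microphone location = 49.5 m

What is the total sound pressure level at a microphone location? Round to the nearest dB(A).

Propagate each source to the receiver with L = L_ref − 20·log₁₀(r/r_ref), then add intensities.
transformer: 75 − 20·log₁₀(46.6/3.7) = 75 − 22.00 = 53.00 dB(A).
cooling tower: 81 − 20·log₁₀(50.3/3.7) = 81 − 22.67 = 58.33 dB(A).
shot-blast cabinet: 99 − 20·log₁₀(49.5/3.7) = 99 − 22.53 = 76.47 dB(A).
Σ 10^(L/10) = 4.526e+07 → L_total = 10·log₁₀(4.526e+07) = 76.56 dB(A).

77 dB(A)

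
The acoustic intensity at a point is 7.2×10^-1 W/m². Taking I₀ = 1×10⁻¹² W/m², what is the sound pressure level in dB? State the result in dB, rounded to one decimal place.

118.6 dB

I/I₀ = 7.2×10^-1/10⁻¹² = 7.2×10^11, and L = 10·log₁₀(I/I₀).
L = 10·(0.8573 + 11) = 118.57 dB.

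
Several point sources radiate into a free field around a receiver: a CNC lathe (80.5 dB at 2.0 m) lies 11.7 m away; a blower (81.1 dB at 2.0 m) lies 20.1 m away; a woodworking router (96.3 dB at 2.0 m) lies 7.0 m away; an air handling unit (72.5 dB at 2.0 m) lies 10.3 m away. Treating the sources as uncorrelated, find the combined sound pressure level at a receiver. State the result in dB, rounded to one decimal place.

85.5 dB

First find each source's level at the receiver (point-source: −20·log₁₀(r/r_ref)), then combine on an intensity basis.
CNC lathe: 80.5 − 20·log₁₀(11.7/2.0) = 80.5 − 15.34 = 65.16 dB.
blower: 81.1 − 20·log₁₀(20.1/2.0) = 81.1 − 20.04 = 61.06 dB.
woodworking router: 96.3 − 20·log₁₀(7.0/2.0) = 96.3 − 10.88 = 85.42 dB.
air handling unit: 72.5 − 20·log₁₀(10.3/2.0) = 72.5 − 14.24 = 58.26 dB.
Σ 10^(L/10) = 3.535e+08 → L_total = 10·log₁₀(3.535e+08) = 85.48 dB.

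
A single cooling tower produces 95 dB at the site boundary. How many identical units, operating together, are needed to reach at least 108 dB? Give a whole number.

N identical sources give L₁ + 10·log₁₀ N, so require 10·log₁₀ N ≥ 108 − 95 = 13.0 dB.
N ≥ 10^(13.0/10) = 19.953, so N = 20.

20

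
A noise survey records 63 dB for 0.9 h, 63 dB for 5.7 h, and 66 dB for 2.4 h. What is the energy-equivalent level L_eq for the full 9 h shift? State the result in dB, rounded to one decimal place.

L_eq = 10·log₁₀[(1/T)·Σ tᵢ·10^(Lᵢ/10)] with T = 9 h.
Σ tᵢ·10^(Lᵢ/10) = 0.9·10^(63/10) + 5.7·10^(63/10) + 2.4·10^(66/10) = 2.272e+07.
L_eq = 10·log₁₀(2.272e+07/9) = 64.02 dB.

64.0 dB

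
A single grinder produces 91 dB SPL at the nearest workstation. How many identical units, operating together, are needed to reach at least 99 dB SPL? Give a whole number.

Need L₁ + 10·log₁₀ N ≥ 99, i.e. log₁₀ N ≥ 0.80.
N ≥ 10^(8.0/10) = 6.310, so N = 7.

7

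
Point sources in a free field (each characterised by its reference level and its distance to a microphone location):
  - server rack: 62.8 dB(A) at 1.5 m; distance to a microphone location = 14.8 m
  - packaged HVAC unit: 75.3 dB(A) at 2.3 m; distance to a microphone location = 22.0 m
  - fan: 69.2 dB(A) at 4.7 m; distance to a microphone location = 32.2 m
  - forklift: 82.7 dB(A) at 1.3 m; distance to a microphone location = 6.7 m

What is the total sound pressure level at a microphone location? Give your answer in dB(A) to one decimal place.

Apply inverse-square spreading to bring every level to the receiver, then sum 10^(L/10).
server rack: 62.8 − 20·log₁₀(14.8/1.5) = 62.8 − 19.88 = 42.92 dB(A).
packaged HVAC unit: 75.3 − 20·log₁₀(22.0/2.3) = 75.3 − 19.61 = 55.69 dB(A).
fan: 69.2 − 20·log₁₀(32.2/4.7) = 69.2 − 16.72 = 52.48 dB(A).
forklift: 82.7 − 20·log₁₀(6.7/1.3) = 82.7 − 14.24 = 68.46 dB(A).
Σ 10^(L/10) = 7.577e+06 → L_total = 10·log₁₀(7.577e+06) = 68.80 dB(A).

68.8 dB(A)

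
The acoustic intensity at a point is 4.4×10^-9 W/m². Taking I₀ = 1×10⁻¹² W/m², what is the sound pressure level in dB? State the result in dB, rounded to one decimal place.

I/I₀ = 4.4×10^-9/10⁻¹² = 4.4×10^3, and L = 10·log₁₀(I/I₀).
L = 10·(0.6435 + 3) = 36.43 dB.

36.4 dB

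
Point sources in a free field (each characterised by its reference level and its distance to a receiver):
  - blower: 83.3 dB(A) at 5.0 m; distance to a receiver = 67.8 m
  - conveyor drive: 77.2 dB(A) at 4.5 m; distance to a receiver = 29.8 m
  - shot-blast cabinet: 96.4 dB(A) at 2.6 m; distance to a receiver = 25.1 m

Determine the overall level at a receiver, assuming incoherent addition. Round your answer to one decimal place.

First find each source's level at the receiver (point-source: −20·log₁₀(r/r_ref)), then combine on an intensity basis.
blower: 83.3 − 20·log₁₀(67.8/5.0) = 83.3 − 22.65 = 60.65 dB(A).
conveyor drive: 77.2 − 20·log₁₀(29.8/4.5) = 77.2 − 16.42 = 60.78 dB(A).
shot-blast cabinet: 96.4 − 20·log₁₀(25.1/2.6) = 96.4 − 19.69 = 76.71 dB(A).
Σ 10^(L/10) = 4.920e+07 → L_total = 10·log₁₀(4.920e+07) = 76.92 dB(A).

76.9 dB(A)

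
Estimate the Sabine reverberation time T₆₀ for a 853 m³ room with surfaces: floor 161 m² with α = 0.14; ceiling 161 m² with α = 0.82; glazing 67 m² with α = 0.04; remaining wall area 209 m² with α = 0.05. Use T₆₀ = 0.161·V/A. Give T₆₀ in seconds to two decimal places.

A = Σ Sᵢαᵢ = 161·0.14 + 161·0.82 + 67·0.04 + 209·0.05 = 167.69 m².
T₆₀ = 0.161 × 853 / 167.69 = 0.819 s.

0.82 s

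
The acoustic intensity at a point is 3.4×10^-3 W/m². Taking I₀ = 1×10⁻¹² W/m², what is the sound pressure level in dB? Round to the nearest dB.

95 dB

Dividing by I₀ shifts the exponent by 12: I/I₀ = 3.4×10^9.
L = 10·(0.5315 + 9) = 95.31 dB.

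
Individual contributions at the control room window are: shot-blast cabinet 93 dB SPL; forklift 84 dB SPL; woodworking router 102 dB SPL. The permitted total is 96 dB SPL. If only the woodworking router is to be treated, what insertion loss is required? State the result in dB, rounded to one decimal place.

The untreated sources together contribute 10^(93/10) + 10^(84/10) = 2.246e+09, i.e. 93.51 dB SPL.
The limit corresponds to 10^(96/10) = 3.981e+09; subtracting the fixed part leaves 1.735e+09 for the woodworking router, i.e. 92.39 dB SPL.
Required insertion loss = 102 − 92.39 = 9.61 dB.

9.6 dB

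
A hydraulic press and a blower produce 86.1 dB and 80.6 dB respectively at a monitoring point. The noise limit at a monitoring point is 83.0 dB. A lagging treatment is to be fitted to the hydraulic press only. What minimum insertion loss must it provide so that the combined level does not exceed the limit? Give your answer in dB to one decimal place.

Fixed contribution from the other source: Σ 10^(L/10) = 10^(80.6/10) = 1.148e+08 (80.60 dB).
To meet 83.0 dB overall, the treated hydraulic press may contribute at most 10^(83.0/10) − 1.148e+08 = 8.471e+07, i.e. 79.28 dB.
So the hydraulic press must be reduced from 86.1 to 79.28 dB: IL = 6.82 dB.

6.8 dB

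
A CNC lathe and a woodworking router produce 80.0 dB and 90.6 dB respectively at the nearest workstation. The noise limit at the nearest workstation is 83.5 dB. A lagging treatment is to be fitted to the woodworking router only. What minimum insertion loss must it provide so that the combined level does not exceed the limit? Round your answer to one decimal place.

9.7 dB

Everything except the woodworking router sums to 10^(80.0/10) = 1.000e+08 in linear terms, 80.00 dB.
The limit corresponds to 10^(83.5/10) = 2.239e+08; subtracting the fixed part leaves 1.239e+08 for the woodworking router, i.e. 80.93 dB.
So the woodworking router must be reduced from 90.6 to 80.93 dB: IL = 9.67 dB.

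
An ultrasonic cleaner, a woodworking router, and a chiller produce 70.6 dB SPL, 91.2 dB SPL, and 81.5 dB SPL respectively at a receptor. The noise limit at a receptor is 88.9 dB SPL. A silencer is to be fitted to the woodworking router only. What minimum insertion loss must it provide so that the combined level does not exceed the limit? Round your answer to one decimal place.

3.3 dB

The untreated sources together contribute 10^(70.6/10) + 10^(81.5/10) = 1.527e+08, i.e. 81.84 dB SPL.
The limit corresponds to 10^(88.9/10) = 7.762e+08; subtracting the fixed part leaves 6.235e+08 for the woodworking router, i.e. 87.95 dB SPL.
So the woodworking router must be reduced from 91.2 to 87.95 dB SPL: IL = 3.25 dB.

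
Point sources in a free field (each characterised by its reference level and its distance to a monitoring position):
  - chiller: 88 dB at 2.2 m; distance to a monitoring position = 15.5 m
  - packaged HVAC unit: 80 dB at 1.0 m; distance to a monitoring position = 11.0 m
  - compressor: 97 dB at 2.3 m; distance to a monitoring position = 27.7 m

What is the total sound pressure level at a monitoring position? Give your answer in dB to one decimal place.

Apply inverse-square spreading to bring every level to the receiver, then sum 10^(L/10).
chiller: 88 − 20·log₁₀(15.5/2.2) = 88 − 16.96 = 71.04 dB.
packaged HVAC unit: 80 − 20·log₁₀(11.0/1.0) = 80 − 20.83 = 59.17 dB.
compressor: 97 − 20·log₁₀(27.7/2.3) = 97 − 21.62 = 75.38 dB.
Σ 10^(L/10) = 4.809e+07 → L_total = 10·log₁₀(4.809e+07) = 76.82 dB.

76.8 dB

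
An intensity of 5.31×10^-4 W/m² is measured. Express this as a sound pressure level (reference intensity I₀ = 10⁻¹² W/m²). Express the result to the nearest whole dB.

I/I₀ = 5.31×10^-4/10⁻¹² = 5.31×10^8, and L = 10·log₁₀(I/I₀).
L = 10·(0.7251 + 8) = 87.25 dB.

87 dB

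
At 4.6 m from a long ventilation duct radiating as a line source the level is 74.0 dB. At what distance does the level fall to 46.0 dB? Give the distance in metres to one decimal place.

2902.4 m

The 28.0 dB drop corresponds to a distance ratio of 10^(28.0/10) for a line source.
r₂ = 4.6·10^((74.0−46.0)/10) = 4.6·10^(28.0/10) = 2902.40 m.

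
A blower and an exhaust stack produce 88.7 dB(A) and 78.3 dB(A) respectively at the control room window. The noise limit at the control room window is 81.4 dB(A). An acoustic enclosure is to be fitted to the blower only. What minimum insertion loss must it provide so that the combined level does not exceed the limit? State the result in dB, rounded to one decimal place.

Everything except the blower sums to 10^(78.3/10) = 6.761e+07 in linear terms, 78.30 dB(A).
The limit corresponds to 10^(81.4/10) = 1.380e+08; subtracting the fixed part leaves 7.043e+07 for the blower, i.e. 78.48 dB(A).
So the blower must be reduced from 88.7 to 78.48 dB(A): IL = 10.22 dB.

10.2 dB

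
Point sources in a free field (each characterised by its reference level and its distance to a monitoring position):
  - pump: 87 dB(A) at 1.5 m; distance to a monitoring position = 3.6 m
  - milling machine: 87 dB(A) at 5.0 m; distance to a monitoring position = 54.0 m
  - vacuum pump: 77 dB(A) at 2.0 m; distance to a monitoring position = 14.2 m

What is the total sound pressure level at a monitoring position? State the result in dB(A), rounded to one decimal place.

79.7 dB(A)

Propagate each source to the receiver with L = L_ref − 20·log₁₀(r/r_ref), then add intensities.
pump: 87 − 20·log₁₀(3.6/1.5) = 87 − 7.60 = 79.40 dB(A).
milling machine: 87 − 20·log₁₀(54.0/5.0) = 87 − 20.67 = 66.33 dB(A).
vacuum pump: 77 − 20·log₁₀(14.2/2.0) = 77 − 17.03 = 59.97 dB(A).
Σ 10^(L/10) = 9.230e+07 → L_total = 10·log₁₀(9.230e+07) = 79.65 dB(A).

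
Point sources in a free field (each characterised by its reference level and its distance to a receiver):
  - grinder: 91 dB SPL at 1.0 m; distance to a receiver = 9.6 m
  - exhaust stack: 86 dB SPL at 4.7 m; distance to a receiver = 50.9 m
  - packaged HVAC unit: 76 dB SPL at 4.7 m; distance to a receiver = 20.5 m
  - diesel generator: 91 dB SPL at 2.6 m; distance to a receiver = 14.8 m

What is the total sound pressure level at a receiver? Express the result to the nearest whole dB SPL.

78 dB SPL

Apply inverse-square spreading to bring every level to the receiver, then sum 10^(L/10).
grinder: 91 − 20·log₁₀(9.6/1.0) = 91 − 19.65 = 71.35 dB SPL.
exhaust stack: 86 − 20·log₁₀(50.9/4.7) = 86 − 20.69 = 65.31 dB SPL.
packaged HVAC unit: 76 − 20·log₁₀(20.5/4.7) = 76 − 12.79 = 63.21 dB SPL.
diesel generator: 91 − 20·log₁₀(14.8/2.6) = 91 − 15.11 = 75.89 dB SPL.
Σ 10^(L/10) = 5.800e+07 → L_total = 10·log₁₀(5.800e+07) = 77.63 dB SPL.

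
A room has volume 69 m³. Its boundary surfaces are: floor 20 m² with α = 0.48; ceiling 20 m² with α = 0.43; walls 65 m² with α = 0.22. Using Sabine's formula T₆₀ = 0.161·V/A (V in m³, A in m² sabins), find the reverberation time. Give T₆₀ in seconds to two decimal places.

A = Σ Sᵢαᵢ = 20·0.48 + 20·0.43 + 65·0.22 = 32.50 m².
T₆₀ = 0.161·V/A = 0.161·69/32.50 = 0.342 s.

0.34 s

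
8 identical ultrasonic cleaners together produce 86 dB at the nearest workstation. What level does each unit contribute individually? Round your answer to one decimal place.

8 equal contributions raise the level by 10·log₁₀ 8 = 9.031 dB, so each unit alone gives 86 − 9.031.

77.0 dB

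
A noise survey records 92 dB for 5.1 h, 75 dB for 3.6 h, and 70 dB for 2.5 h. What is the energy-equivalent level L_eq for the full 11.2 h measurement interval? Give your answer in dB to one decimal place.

L_eq = 10·log₁₀[(1/T)·Σ tᵢ·10^(Lᵢ/10)] with T = 11.2 h.
Σ tᵢ·10^(Lᵢ/10) = 5.1·10^(92/10) + 3.6·10^(75/10) + 2.5·10^(70/10) = 8.222e+09.
L_eq = 10·log₁₀(8.222e+09/11.2) = 88.66 dB.

88.7 dB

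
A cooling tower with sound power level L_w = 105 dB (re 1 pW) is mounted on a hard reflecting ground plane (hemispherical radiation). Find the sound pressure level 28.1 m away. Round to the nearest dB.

68 dB

Free-field hemispherical radiation: L_p = L_w − 10·log₁₀(2π·r²), r = 28.1 m.
2π·r² = 4961 m², 10·log₁₀ of that is 36.956 dB.
L_p = 105 − 36.956 = 68.04 dB.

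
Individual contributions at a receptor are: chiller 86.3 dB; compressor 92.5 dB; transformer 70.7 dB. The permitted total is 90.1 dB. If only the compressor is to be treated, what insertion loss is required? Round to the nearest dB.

Fixed contribution from the other sources: Σ 10^(L/10) = 10^(86.3/10) + 10^(70.7/10) = 4.383e+08 (86.42 dB).
To meet 90.1 dB overall, the treated compressor may contribute at most 10^(90.1/10) − 4.383e+08 = 5.850e+08, i.e. 87.67 dB.
Required insertion loss = 92.5 − 87.67 = 4.83 dB.

5 dB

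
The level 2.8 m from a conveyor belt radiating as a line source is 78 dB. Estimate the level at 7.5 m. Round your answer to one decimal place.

73.7 dB

Cylindrical spreading from a line source gives a 10·log₁₀(r₂/r₁) drop.
L₂ = 78 − 10·log₁₀(7.5/2.8) = 78 − 4.279 = 73.72 dB.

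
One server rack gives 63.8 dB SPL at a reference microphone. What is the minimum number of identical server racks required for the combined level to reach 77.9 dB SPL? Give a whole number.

Need L₁ + 10·log₁₀ N ≥ 77.9, i.e. log₁₀ N ≥ 1.41.
N ≥ 10^(14.1/10) = 25.704, so N = 26.

26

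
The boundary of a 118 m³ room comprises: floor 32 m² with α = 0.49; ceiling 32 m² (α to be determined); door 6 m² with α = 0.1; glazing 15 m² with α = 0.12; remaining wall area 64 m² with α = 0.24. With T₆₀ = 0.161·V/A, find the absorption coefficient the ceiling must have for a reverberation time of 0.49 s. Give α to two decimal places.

0.17

From T₆₀ = 0.161·V/A, the target T₆₀ = 0.49 s needs A = 0.161·118/0.49 = 38.77 m².
Absorption from the other surfaces = 32·0.49 + 6·0.1 + 15·0.12 + 64·0.24 = 33.44 m², so the ceiling must supply 5.33 m² over 32 m².
α = 5.33/32 = 0.167.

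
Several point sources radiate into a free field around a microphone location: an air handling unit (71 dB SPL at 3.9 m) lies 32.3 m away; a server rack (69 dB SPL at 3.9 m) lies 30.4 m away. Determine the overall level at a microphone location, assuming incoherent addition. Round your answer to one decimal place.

55.0 dB SPL

Propagate each source to the receiver with L = L_ref − 20·log₁₀(r/r_ref), then add intensities.
air handling unit: 71 − 20·log₁₀(32.3/3.9) = 71 − 18.36 = 52.64 dB SPL.
server rack: 69 − 20·log₁₀(30.4/3.9) = 69 − 17.84 = 51.16 dB SPL.
Σ 10^(L/10) = 3.143e+05 → L_total = 10·log₁₀(3.143e+05) = 54.97 dB SPL.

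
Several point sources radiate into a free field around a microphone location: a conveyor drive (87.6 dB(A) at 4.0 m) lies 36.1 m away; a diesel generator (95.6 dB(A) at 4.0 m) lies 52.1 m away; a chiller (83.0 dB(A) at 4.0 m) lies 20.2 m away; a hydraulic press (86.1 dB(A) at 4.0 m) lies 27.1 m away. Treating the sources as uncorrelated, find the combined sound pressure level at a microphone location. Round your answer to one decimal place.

76.5 dB(A)

Apply inverse-square spreading to bring every level to the receiver, then sum 10^(L/10).
conveyor drive: 87.6 − 20·log₁₀(36.1/4.0) = 87.6 − 19.11 = 68.49 dB(A).
diesel generator: 95.6 − 20·log₁₀(52.1/4.0) = 95.6 − 22.30 = 73.30 dB(A).
chiller: 83.0 − 20·log₁₀(20.2/4.0) = 83.0 − 14.07 = 68.93 dB(A).
hydraulic press: 86.1 − 20·log₁₀(27.1/4.0) = 86.1 − 16.62 = 69.48 dB(A).
Σ 10^(L/10) = 4.517e+07 → L_total = 10·log₁₀(4.517e+07) = 76.55 dB(A).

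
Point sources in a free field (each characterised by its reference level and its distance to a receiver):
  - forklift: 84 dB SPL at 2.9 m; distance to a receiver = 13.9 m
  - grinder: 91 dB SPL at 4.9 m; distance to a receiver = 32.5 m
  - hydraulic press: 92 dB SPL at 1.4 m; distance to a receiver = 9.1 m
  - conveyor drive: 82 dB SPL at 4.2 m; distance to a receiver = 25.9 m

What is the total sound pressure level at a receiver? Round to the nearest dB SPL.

79 dB SPL

Propagate each source to the receiver with L = L_ref − 20·log₁₀(r/r_ref), then add intensities.
forklift: 84 − 20·log₁₀(13.9/2.9) = 84 − 13.61 = 70.39 dB SPL.
grinder: 91 − 20·log₁₀(32.5/4.9) = 91 − 16.43 = 74.57 dB SPL.
hydraulic press: 92 − 20·log₁₀(9.1/1.4) = 92 − 16.26 = 75.74 dB SPL.
conveyor drive: 82 − 20·log₁₀(25.9/4.2) = 82 − 15.80 = 66.20 dB SPL.
Σ 10^(L/10) = 8.123e+07 → L_total = 10·log₁₀(8.123e+07) = 79.10 dB SPL.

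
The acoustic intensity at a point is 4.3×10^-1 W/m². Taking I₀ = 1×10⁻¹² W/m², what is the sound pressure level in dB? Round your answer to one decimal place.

116.3 dB

Dividing by I₀ shifts the exponent by 12: I/I₀ = 4.3×10^11.
L = 10·(0.6335 + 11) = 116.33 dB.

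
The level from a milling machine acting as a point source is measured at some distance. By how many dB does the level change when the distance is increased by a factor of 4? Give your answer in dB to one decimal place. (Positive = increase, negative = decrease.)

-12.0 dB

Point-source spreading: ΔL = −20·log₁₀(r₂/r₁).
ΔL = −20·log₁₀(4) = -12.04 dB.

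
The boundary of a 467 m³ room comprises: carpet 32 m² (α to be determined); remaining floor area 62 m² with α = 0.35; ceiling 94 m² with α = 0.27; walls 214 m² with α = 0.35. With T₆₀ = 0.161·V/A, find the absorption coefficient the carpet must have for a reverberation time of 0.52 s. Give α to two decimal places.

0.71

Required total absorption A = 0.161·467/0.52 = 144.59 m².
Absorption from the other surfaces = 62·0.35 + 94·0.27 + 214·0.35 = 121.98 m², so the carpet must supply 22.61 m² over 32 m².
α = 22.61/32 = 0.707.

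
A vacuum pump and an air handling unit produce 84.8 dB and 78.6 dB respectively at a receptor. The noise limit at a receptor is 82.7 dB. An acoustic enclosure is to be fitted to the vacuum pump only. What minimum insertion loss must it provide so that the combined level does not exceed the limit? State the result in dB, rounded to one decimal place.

Everything except the vacuum pump sums to 10^(78.6/10) = 7.244e+07 in linear terms, 78.60 dB.
The limit corresponds to 10^(82.7/10) = 1.862e+08; subtracting the fixed part leaves 1.138e+08 for the vacuum pump, i.e. 80.56 dB.
Required insertion loss = 84.8 − 80.56 = 4.24 dB.

4.2 dB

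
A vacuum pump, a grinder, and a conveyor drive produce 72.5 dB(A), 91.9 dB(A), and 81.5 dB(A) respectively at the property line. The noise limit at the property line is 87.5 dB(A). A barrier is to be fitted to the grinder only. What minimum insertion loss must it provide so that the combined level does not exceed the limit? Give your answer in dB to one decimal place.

5.8 dB

Fixed contribution from the other sources: Σ 10^(L/10) = 10^(72.5/10) + 10^(81.5/10) = 1.590e+08 (82.01 dB(A)).
The limit corresponds to 10^(87.5/10) = 5.623e+08; subtracting the fixed part leaves 4.033e+08 for the grinder, i.e. 86.06 dB(A).
So the grinder must be reduced from 91.9 to 86.06 dB(A): IL = 5.84 dB.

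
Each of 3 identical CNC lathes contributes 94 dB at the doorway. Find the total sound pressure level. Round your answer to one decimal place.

With 3 equal, uncorrelated contributions the intensity is 3× that of one unit, giving a rise of 10·log₁₀ 3.
L_total = 94 + 10·log₁₀(3) = 94 + 4.771 = 98.77 dB.

98.8 dB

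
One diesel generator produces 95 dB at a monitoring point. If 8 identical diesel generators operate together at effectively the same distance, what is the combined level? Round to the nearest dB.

104 dB

With 8 equal, uncorrelated contributions the intensity is 8× that of one unit, giving a rise of 10·log₁₀ 8.
L_total = 95 + 10·log₁₀(8) = 95 + 9.031 = 104.03 dB.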